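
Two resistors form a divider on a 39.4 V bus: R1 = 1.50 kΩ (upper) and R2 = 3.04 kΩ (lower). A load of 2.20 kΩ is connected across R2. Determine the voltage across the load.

The load sits in parallel with R2: R2‖R_L = (3.04 × 2.20) / (3.04 + 2.20) = 1.276 kΩ.
V_out = 39.4 × 1.276 / (1.50 + 1.276) = 39.4 × 1.276/2.776 = 18.1 V.
(Unloaded it would have been 26.4 V.)

V_out ≈ 18.1 V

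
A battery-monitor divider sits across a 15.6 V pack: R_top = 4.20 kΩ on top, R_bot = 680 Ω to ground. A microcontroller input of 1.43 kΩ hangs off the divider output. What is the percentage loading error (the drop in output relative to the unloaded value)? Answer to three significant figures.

29.0 %

The divider's output (Thévenin) resistance is R_top‖R_bot = 585.2 Ω.
Fractional drop under load = R_th/(R_th + R_L) = 585.2 / (585.2 + 1430) = 0.2904.
So the output falls by 29.0 %.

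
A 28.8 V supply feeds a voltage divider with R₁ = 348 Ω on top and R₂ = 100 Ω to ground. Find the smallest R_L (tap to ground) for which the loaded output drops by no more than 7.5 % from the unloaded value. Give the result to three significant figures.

R_L(min) ≈ 958 Ω

Output resistance R_th = R₁‖R₂ = (348 × 100)/448.0 = 77.68 Ω.
The fractional drop is R_th/(R_th + R_L); requiring this ≤ 0.0750 gives R_L ≥ R_th(1/0.0750 − 1) = 77.68 × 12.33 = 958 Ω.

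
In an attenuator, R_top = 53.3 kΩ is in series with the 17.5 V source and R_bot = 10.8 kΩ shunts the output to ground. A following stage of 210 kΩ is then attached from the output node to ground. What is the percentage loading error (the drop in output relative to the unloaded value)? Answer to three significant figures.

4.10 %

The divider's output (Thévenin) resistance is R_top‖R_bot = 8.980 kΩ.
Fractional drop under load = R_th/(R_th + R_L) = 8.980 / (8.980 + 210) = 0.04101.
So the output falls by 4.10 %.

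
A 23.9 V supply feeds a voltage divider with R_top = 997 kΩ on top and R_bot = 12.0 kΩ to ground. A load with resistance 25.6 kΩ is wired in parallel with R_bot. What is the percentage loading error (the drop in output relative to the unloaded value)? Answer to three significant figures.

31.7 %

Unloaded V = 23.9 × 12.0/1009 = 0.2842 V.
Loaded: R_bot‖R_L = 8.170 kΩ, giving V = 23.9 × 8.170/1005 = 0.1943 V.
Drop = (0.2842 − 0.1943) / 0.2842 = 31.7 %.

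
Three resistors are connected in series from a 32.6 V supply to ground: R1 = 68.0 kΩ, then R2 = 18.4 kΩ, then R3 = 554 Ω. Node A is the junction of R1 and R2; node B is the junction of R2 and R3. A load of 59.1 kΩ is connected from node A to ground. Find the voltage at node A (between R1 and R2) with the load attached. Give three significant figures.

Below node A the series string R2+R3 = 18950 Ω sits in parallel with the 59100 Ω load: 14350 Ω.
V_A = 32.6 × 14350/(68000 + 14350) = 5.68 V.

V ≈ 5.68 V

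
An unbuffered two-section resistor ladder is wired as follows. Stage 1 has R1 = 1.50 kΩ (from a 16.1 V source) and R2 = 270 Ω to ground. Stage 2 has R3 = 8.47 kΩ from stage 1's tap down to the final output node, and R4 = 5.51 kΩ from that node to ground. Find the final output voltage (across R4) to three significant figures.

Stage 2 presents R3+R4 = 13980 Ω as a load on stage 1's tap.
Stage 1's lower leg becomes R2‖(R3+R4) = 264.9 Ω, so V_mid = 16.1 × 264.9/1765 = 2.416 V.
Stage 2 is itself unloaded: V_out = V_mid × R4/(R3+R4) = 2.416 × 5510/13980 = 0.952 V.

V_out ≈ 0.952 V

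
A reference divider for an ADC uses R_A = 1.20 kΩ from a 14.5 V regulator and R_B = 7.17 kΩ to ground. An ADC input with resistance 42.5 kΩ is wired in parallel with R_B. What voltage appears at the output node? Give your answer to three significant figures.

V_out ≈ 12.1 V

The load sits in parallel with R_B: R_B‖R_L = (7.17 × 42.5) / (7.17 + 42.5) = 6.135 kΩ.
V_out = 14.5 × 6.135 / (1.20 + 6.135) = 14.5 × 6.135/7.335 = 12.1 V.
(Unloaded it would have been 12.4 V.)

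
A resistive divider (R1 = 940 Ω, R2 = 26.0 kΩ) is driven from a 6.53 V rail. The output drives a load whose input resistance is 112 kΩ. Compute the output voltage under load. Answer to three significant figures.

V_out ≈ 6.25 V

The load sits in parallel with R2: R2‖R_L = (26000 × 112000) / (26000 + 112000) = 21100 Ω.
V_out = 6.53 × 21100 / (940 + 21100) = 6.53 × 21100/22040 = 6.25 V.
(Unloaded it would have been 6.30 V.)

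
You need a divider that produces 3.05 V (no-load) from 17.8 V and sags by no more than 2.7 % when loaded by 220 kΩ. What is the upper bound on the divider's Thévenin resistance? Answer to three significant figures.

Loading drop = R_th/(R_th + R_L) ≤ 0.0270, so R_th ≤ R_L · ε/(1−ε) = 220 kΩ × 0.0270/0.9730 = 6.10 kΩ.

R_th ≤ 6.10 kΩ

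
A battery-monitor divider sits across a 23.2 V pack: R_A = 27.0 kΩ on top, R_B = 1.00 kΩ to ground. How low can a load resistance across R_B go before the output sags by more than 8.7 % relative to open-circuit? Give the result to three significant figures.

Output resistance R_th = R_A‖R_B = (27000 × 1000)/28000 = 964.3 Ω.
The fractional drop is R_th/(R_th + R_L); requiring this ≤ 0.0870 gives R_L ≥ R_th(1/0.0870 − 1) = 964.3 × 10.49 = 10.1 kΩ.

R_L(min) ≈ 10.1 kΩ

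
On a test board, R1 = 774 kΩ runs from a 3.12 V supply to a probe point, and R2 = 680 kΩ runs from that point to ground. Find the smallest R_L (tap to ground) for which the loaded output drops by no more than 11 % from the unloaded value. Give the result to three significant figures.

R_L(min) ≈ 2.93 MΩ

Output resistance R_th = R1‖R2 = (774 × 680)/1454 = 362.0 kΩ.
The fractional drop is R_th/(R_th + R_L); requiring this ≤ 0.110 gives R_L ≥ R_th(1/0.110 − 1) = 362.0 × 8.091 = 2.93 MΩ.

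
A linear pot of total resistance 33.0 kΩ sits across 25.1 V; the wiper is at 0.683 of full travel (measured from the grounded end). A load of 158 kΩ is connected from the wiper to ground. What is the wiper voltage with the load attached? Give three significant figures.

V ≈ 16.4 V

The wiper splits the pot into (1−α)R = 10.46 kΩ above and αR = 22.54 kΩ below.
Lower section ‖ load = 19.73 kΩ.
V_wiper = 25.1 × 19.73/(10.46 + 19.73) = 16.4 V.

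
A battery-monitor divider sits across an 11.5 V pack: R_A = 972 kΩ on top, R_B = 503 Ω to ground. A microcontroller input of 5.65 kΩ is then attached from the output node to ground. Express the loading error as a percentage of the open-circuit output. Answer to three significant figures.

8.17 %

Unloaded V = 11.5 × 503/972500 = 0.0059481 V.
Loaded: R_B‖R_L = 461.9 Ω, giving V = 11.5 × 461.9/972500 = 0.0054620 V.
Drop = (0.0059481 − 0.0054620) / 0.0059481 = 8.17 %.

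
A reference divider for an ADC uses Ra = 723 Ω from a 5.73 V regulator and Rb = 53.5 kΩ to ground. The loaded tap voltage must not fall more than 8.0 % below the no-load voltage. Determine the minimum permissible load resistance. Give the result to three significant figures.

R_L(min) ≈ 8.20 kΩ

Output resistance R_th = Ra‖Rb = (723 × 53500)/54220 = 713.4 Ω.
The fractional drop is R_th/(R_th + R_L); requiring this ≤ 0.0800 gives R_L ≥ R_th(1/0.0800 − 1) = 713.4 × 11.50 = 8.20 kΩ.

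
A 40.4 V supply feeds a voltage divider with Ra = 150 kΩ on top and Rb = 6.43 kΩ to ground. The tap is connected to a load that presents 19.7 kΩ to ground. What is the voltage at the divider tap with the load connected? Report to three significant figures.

V_out ≈ 1.26 V

The load sits in parallel with Rb: Rb‖R_L = (6.43 × 19.7) / (6.43 + 19.7) = 4.848 kΩ.
V_out = 40.4 × 4.848 / (150 + 4.848) = 40.4 × 4.848/154.8 = 1.26 V.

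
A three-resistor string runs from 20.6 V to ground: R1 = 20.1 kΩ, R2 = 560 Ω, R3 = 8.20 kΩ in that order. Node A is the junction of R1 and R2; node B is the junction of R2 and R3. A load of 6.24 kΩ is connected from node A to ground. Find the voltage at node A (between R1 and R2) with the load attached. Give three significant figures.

Below node A the series string R2+R3 = 8760 Ω sits in parallel with the 6240 Ω load: 3644 Ω.
V_A = 20.6 × 3644/(20100 + 3644) = 3.16 V.

V ≈ 3.16 V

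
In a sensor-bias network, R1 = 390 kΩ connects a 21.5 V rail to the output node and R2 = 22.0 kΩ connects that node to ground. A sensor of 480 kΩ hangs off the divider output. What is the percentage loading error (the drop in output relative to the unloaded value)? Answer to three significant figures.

The divider's output (Thévenin) resistance is R1‖R2 = 20.83 kΩ.
Fractional drop under load = R_th/(R_th + R_L) = 20.83 / (20.83 + 480) = 0.04158.
So the output falls by 4.16 %.

4.16 %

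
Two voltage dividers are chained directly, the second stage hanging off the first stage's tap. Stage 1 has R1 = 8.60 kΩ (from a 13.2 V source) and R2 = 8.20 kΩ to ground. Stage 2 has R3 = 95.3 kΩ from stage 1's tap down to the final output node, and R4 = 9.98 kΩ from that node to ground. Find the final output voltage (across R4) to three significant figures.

V_out ≈ 0.587 V

Stage 2 presents R3+R4 = 105.3 kΩ as a load on stage 1's tap.
Stage 1's lower leg becomes R2‖(R3+R4) = 7.607 kΩ, so V_mid = 13.2 × 7.607/16.21 = 6.196 V.
Stage 2 is itself unloaded: V_out = V_mid × R4/(R3+R4) = 6.196 × 9.98/105.3 = 0.587 V.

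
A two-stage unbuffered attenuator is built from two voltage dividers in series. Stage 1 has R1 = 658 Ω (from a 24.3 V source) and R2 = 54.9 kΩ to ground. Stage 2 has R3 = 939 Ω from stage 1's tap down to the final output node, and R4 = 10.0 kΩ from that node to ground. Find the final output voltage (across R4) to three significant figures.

V_out ≈ 20.7 V

Stage 2 presents R3+R4 = 10940 Ω as a load on stage 1's tap.
Stage 1's lower leg becomes R2‖(R3+R4) = 9122 Ω, so V_mid = 24.3 × 9122/9780 = 22.67 V.
Stage 2 is itself unloaded: V_out = V_mid × R4/(R3+R4) = 22.67 × 10000/10940 = 20.7 V.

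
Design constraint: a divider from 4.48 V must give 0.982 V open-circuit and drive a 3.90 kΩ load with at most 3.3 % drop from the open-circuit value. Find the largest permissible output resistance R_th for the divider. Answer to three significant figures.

R_th ≤ 133 Ω

Loading drop = R_th/(R_th + R_L) ≤ 0.0330, so R_th ≤ R_L · ε/(1−ε) = 3.90 kΩ × 0.0330/0.9670 = 133 Ω.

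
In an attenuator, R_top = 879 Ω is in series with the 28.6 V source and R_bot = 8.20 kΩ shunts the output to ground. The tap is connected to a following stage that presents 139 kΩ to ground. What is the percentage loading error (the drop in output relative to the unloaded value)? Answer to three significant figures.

0.568 %

The divider's output (Thévenin) resistance is R_top‖R_bot = 793.9 Ω.
Fractional drop under load = R_th/(R_th + R_L) = 793.9 / (793.9 + 139000) = 0.005679.
So the output falls by 0.568 %.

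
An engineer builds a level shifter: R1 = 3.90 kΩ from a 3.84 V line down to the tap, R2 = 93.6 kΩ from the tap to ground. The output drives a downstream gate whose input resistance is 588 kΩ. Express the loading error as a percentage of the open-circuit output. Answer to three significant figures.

The divider's output (Thévenin) resistance is R1‖R2 = 3.744 kΩ.
Fractional drop under load = R_th/(R_th + R_L) = 3.744 / (3.744 + 588) = 0.006327.
So the output falls by 0.633 %.

0.633 %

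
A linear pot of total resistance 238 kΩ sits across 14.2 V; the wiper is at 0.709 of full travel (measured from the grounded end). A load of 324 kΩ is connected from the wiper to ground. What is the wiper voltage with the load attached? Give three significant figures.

The wiper splits the pot into (1−α)R = 69.26 kΩ above and αR = 168.7 kΩ below.
Lower section ‖ load = 111.0 kΩ.
V_wiper = 14.2 × 111.0/(69.26 + 111.0) = 8.74 V.

V ≈ 8.74 V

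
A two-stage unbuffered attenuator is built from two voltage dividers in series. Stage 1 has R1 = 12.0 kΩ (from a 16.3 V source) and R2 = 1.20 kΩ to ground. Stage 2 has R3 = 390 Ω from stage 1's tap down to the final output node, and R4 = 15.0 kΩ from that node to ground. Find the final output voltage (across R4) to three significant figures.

V_out ≈ 1.35 V

Stage 2 presents R3+R4 = 15390 Ω as a load on stage 1's tap.
Stage 1's lower leg becomes R2‖(R3+R4) = 1113 Ω, so V_mid = 16.3 × 1113/13110 = 1.384 V.
Stage 2 is itself unloaded: V_out = V_mid × R4/(R3+R4) = 1.384 × 15000/15390 = 1.35 V.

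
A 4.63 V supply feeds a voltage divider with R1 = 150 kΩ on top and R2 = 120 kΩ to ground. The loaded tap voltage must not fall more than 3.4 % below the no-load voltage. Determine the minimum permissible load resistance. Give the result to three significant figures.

Output resistance R_th = R1‖R2 = (150 × 120)/270.0 = 66.67 kΩ.
The fractional drop is R_th/(R_th + R_L); requiring this ≤ 0.0340 gives R_L ≥ R_th(1/0.0340 − 1) = 66.67 × 28.41 = 1.89 MΩ.

R_L(min) ≈ 1.89 MΩ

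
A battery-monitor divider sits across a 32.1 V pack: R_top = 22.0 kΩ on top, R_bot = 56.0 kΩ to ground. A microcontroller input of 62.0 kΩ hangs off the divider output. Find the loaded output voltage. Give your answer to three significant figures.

V_out ≈ 18.4 V

The load sits in parallel with R_bot: R_bot‖R_L = (56.0 × 62.0) / (56.0 + 62.0) = 29.42 kΩ.
V_out = 32.1 × 29.42 / (22.0 + 29.42) = 32.1 × 29.42/51.42 = 18.4 V.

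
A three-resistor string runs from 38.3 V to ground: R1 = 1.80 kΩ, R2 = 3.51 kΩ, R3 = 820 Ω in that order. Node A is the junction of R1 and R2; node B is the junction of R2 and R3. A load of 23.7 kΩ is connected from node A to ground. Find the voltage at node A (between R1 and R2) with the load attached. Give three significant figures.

Below node A the series string R2+R3 = 4330 Ω sits in parallel with the 23700 Ω load: 3661 Ω.
V_A = 38.3 × 3661/(1800 + 3661) = 25.7 V.

V ≈ 25.7 V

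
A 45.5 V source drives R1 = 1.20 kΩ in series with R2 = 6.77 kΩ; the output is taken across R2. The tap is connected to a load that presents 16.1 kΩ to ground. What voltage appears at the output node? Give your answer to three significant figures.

The load sits in parallel with R2: R2‖R_L = (6.77 × 16.1) / (6.77 + 16.1) = 4.766 kΩ.
V_out = 45.5 × 4.766 / (1.20 + 4.766) = 45.5 × 4.766/5.966 = 36.3 V.

V_out ≈ 36.3 V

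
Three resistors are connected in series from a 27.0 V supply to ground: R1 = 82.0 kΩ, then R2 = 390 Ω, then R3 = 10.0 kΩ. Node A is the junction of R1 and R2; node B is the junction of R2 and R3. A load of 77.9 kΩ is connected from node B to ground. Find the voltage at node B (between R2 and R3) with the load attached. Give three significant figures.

V ≈ 2.62 V

At node B, R3 is in parallel with the load: R3‖R_L = 8862 Ω.
Below node A the resistance is R2 + (R3‖R_L) = 9252 Ω, so V_A = 27.0 × 9252/91250 = 2.738 V.
Then V_B = V_A × (R3‖R_L)/(R2 + R3‖R_L) = 2.738 × 8862/9252 = 2.62 V.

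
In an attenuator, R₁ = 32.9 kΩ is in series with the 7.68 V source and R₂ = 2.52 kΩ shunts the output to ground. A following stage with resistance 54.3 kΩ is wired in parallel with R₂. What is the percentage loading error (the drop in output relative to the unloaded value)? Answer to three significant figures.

The divider's output (Thévenin) resistance is R₁‖R₂ = 2.341 kΩ.
Fractional drop under load = R_th/(R_th + R_L) = 2.341 / (2.341 + 54.3) = 0.04133.
So the output falls by 4.13 %.

4.13 %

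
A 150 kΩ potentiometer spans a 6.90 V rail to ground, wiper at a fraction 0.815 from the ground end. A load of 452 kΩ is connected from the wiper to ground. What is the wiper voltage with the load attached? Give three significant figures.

V ≈ 5.36 V

The wiper splits the pot into (1−α)R = 27.75 kΩ above and αR = 122.2 kΩ below.
Lower section ‖ load = 96.22 kΩ.
V_wiper = 6.90 × 96.22/(27.75 + 96.22) = 5.36 V.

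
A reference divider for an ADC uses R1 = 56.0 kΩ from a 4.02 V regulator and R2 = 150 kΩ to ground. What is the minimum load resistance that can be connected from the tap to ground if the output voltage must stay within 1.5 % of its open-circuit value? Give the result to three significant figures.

R_L(min) ≈ 2.68 MΩ

Output resistance R_th = R1‖R2 = (56.0 × 150)/206.0 = 40.78 kΩ.
The fractional drop is R_th/(R_th + R_L); requiring this ≤ 0.0150 gives R_L ≥ R_th(1/0.0150 − 1) = 40.78 × 65.67 = 2.68 MΩ.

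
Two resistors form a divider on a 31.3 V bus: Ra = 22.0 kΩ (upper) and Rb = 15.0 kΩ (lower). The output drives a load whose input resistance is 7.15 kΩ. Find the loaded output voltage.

The load sits in parallel with Rb: Rb‖R_L = (15.0 × 7.15) / (15.0 + 7.15) = 4.842 kΩ.
V_out = 31.3 × 4.842 / (22.0 + 4.842) = 31.3 × 4.842/26.84 = 5.65 V.
(Unloaded it would have been 12.7 V.)

V_out ≈ 5.65 V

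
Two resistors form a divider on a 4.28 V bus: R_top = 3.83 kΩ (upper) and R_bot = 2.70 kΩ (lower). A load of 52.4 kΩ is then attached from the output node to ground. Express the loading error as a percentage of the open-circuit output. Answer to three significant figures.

The divider's output (Thévenin) resistance is R_top‖R_bot = 1.584 kΩ.
Fractional drop under load = R_th/(R_th + R_L) = 1.584 / (1.584 + 52.4) = 0.02934.
So the output falls by 2.93 %.

2.93 %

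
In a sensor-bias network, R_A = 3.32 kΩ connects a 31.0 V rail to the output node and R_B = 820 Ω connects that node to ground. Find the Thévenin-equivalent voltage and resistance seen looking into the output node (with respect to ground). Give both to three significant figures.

V_th = 6.14 V, R_th = 658 Ω

V_th is the open-circuit tap voltage: 31.0 × 820/(3320 + 820) = 6.14 V.
With the supply zeroed, R_A and R_B appear in parallel from the tap: R_th = R_A‖R_B = (3320 × 820)/4140 = 658 Ω.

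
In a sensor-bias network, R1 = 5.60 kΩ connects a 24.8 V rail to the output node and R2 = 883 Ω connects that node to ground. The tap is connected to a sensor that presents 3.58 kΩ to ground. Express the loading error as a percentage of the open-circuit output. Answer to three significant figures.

17.6 %

Unloaded V = 24.8 × 883/6483 = 3.378 V.
Loaded: R2‖R_L = 708.3 Ω, giving V = 24.8 × 708.3/6308 = 2.785 V.
Drop = (3.378 − 2.785) / 3.378 = 17.6 %.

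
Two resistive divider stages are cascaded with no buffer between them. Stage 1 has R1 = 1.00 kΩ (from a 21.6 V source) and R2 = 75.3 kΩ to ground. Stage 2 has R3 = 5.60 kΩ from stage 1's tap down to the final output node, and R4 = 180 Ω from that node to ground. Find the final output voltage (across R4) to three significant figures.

Stage 2 presents R3+R4 = 5780 Ω as a load on stage 1's tap.
Stage 1's lower leg becomes R2‖(R3+R4) = 5368 Ω, so V_mid = 21.6 × 5368/6368 = 18.21 V.
Stage 2 is itself unloaded: V_out = V_mid × R4/(R3+R4) = 18.21 × 180/5780 = 0.567 V.

V_out ≈ 0.567 V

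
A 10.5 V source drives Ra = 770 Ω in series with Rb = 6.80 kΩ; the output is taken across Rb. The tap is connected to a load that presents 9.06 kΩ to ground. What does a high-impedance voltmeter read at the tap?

V_out ≈ 8.76 V

The load sits in parallel with Rb: Rb‖R_L = (6800 × 9060) / (6800 + 9060) = 3884 Ω.
V_out = 10.5 × 3884 / (770 + 3884) = 10.5 × 3884/4654 = 8.76 V.
(Unloaded it would have been 9.43 V.)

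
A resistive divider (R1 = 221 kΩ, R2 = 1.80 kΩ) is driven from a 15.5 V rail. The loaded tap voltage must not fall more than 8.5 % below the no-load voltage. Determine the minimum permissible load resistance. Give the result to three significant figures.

Output resistance R_th = R1‖R2 = (221 × 1.80)/222.8 = 1.785 kΩ.
The fractional drop is R_th/(R_th + R_L); requiring this ≤ 0.0850 gives R_L ≥ R_th(1/0.0850 − 1) = 1.785 × 10.76 = 19.2 kΩ.

R_L(min) ≈ 19.2 kΩ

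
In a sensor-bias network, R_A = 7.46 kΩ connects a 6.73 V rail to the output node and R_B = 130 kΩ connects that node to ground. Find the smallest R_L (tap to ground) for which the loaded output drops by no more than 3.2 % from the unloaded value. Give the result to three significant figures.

Output resistance R_th = R_A‖R_B = (7.46 × 130)/137.5 = 7.055 kΩ.
The fractional drop is R_th/(R_th + R_L); requiring this ≤ 0.0320 gives R_L ≥ R_th(1/0.0320 − 1) = 7.055 × 30.25 = 213 kΩ.

R_L(min) ≈ 213 kΩ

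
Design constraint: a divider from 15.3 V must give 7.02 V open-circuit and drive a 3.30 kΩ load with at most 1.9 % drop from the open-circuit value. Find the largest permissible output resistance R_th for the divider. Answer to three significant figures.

Loading drop = R_th/(R_th + R_L) ≤ 0.0190, so R_th ≤ R_L · ε/(1−ε) = 3.30 kΩ × 0.0190/0.9810 = 63.9 Ω.
(Any R1, R2 with R2/(R1+R2) = 0.459 and R1‖R2 ≤ 63.9 Ω will meet the spec.)

R_th ≤ 63.9 Ω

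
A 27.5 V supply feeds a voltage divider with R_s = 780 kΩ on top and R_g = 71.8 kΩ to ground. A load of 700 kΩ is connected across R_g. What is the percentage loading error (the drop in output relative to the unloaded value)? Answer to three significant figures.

Unloaded V = 27.5 × 71.8/851.8 = 2.3180 V.
Loaded: R_g‖R_L = 65.12 kΩ, giving V = 27.5 × 65.12/845.1 = 2.1190 V.
Drop = (2.3180 − 2.1190) / 2.3180 = 8.59 %.

8.59 %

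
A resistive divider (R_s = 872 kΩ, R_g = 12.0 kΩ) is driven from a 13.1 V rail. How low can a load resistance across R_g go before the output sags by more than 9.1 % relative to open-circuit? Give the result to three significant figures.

Output resistance R_th = R_s‖R_g = (872 × 12.0)/884.0 = 11.84 kΩ.
The fractional drop is R_th/(R_th + R_L); requiring this ≤ 0.0910 gives R_L ≥ R_th(1/0.0910 − 1) = 11.84 × 9.989 = 118 kΩ.

R_L(min) ≈ 118 kΩ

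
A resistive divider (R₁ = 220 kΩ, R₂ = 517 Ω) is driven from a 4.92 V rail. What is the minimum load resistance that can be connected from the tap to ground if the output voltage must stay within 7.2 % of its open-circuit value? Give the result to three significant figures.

Output resistance R_th = R₁‖R₂ = (220000 × 517)/220500 = 515.8 Ω.
The fractional drop is R_th/(R_th + R_L); requiring this ≤ 0.0720 gives R_L ≥ R_th(1/0.0720 − 1) = 515.8 × 12.89 = 6.65 kΩ.

R_L(min) ≈ 6.65 kΩ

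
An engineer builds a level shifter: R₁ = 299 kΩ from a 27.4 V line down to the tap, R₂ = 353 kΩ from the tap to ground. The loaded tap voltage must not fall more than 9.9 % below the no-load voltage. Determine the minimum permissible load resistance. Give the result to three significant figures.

Output resistance R_th = R₁‖R₂ = (299 × 353)/652.0 = 161.9 kΩ.
The fractional drop is R_th/(R_th + R_L); requiring this ≤ 0.0990 gives R_L ≥ R_th(1/0.0990 − 1) = 161.9 × 9.101 = 1.47 MΩ.

R_L(min) ≈ 1.47 MΩ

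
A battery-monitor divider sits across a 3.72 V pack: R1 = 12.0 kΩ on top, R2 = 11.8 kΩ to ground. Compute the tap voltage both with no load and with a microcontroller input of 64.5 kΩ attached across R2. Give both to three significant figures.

Open-circuit: V = 3.72 × 11.8/(12.0 + 11.8) = 1.84 V.
With the load, R2 becomes R2‖R_L = 9.975 kΩ, so V = 3.72 × 9.975/21.98 = 1.69 V.

Unloaded: 1.84 V; loaded: 1.69 V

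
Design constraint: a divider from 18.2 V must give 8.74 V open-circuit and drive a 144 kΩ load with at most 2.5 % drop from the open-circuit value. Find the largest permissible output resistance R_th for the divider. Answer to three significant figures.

R_th ≤ 3.69 kΩ

Loading drop = R_th/(R_th + R_L) ≤ 0.0250, so R_th ≤ R_L · ε/(1−ε) = 144 kΩ × 0.0250/0.9750 = 3.69 kΩ.
(Any R1, R2 with R2/(R1+R2) = 0.480 and R1‖R2 ≤ 3.69 kΩ will meet the spec.)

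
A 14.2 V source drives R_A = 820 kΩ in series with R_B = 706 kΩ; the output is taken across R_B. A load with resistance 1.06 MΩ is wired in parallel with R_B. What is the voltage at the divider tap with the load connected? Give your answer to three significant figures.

The load sits in parallel with R_B: R_B‖R_L = (706 × 1060) / (706 + 1060) = 423.8 kΩ.
V_out = 14.2 × 423.8 / (820 + 423.8) = 14.2 × 423.8/1244 = 4.84 V.
(Unloaded it would have been 6.57 V.)

V_out ≈ 4.84 V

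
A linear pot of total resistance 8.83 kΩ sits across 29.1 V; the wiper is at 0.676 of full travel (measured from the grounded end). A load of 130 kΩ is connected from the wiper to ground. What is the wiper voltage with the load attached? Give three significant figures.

The wiper splits the pot into (1−α)R = 2.861 kΩ above and αR = 5.969 kΩ below.
Lower section ‖ load = 5.707 kΩ.
V_wiper = 29.1 × 5.707/(2.861 + 5.707) = 19.4 V.

V ≈ 19.4 V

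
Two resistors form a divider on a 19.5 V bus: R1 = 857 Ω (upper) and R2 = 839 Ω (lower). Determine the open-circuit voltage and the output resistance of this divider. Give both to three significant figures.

V_th = 9.65 V, R_th = 424 Ω

V_th is the open-circuit tap voltage: 19.5 × 839/(857 + 839) = 9.65 V.
With the supply zeroed, R1 and R2 appear in parallel from the tap: R_th = R1‖R2 = (857 × 839)/1696 = 424 Ω.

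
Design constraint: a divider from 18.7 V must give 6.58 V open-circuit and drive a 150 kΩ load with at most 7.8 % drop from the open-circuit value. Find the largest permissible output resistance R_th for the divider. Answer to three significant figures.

Loading drop = R_th/(R_th + R_L) ≤ 0.0780, so R_th ≤ R_L · ε/(1−ε) = 150 kΩ × 0.0780/0.9220 = 12.7 kΩ.

R_th ≤ 12.7 kΩ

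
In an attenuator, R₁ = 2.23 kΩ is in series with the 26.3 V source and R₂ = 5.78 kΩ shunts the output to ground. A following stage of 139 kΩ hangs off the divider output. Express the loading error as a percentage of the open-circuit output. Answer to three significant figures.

The divider's output (Thévenin) resistance is R₁‖R₂ = 1.609 kΩ.
Fractional drop under load = R_th/(R_th + R_L) = 1.609 / (1.609 + 139) = 0.01144.
So the output falls by 1.14 %.

1.14 %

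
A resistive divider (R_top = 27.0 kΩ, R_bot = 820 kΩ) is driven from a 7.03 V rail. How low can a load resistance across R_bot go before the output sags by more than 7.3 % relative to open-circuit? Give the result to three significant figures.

R_L(min) ≈ 332 kΩ

Output resistance R_th = R_top‖R_bot = (27.0 × 820)/847.0 = 26.14 kΩ.
The fractional drop is R_th/(R_th + R_L); requiring this ≤ 0.0730 gives R_L ≥ R_th(1/0.0730 − 1) = 26.14 × 12.70 = 332 kΩ.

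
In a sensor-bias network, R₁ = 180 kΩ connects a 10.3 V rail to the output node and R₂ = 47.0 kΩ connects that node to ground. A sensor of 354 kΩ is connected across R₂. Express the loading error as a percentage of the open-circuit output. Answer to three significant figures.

9.53 %

The divider's output (Thévenin) resistance is R₁‖R₂ = 37.27 kΩ.
Fractional drop under load = R_th/(R_th + R_L) = 37.27 / (37.27 + 354) = 0.09525.
So the output falls by 9.53 %.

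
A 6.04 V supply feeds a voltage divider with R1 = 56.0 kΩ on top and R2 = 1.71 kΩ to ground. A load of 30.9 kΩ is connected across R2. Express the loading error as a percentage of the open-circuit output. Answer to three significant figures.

The divider's output (Thévenin) resistance is R1‖R2 = 1.659 kΩ.
Fractional drop under load = R_th/(R_th + R_L) = 1.659 / (1.659 + 30.9) = 0.05096.
So the output falls by 5.10 %.

5.10 %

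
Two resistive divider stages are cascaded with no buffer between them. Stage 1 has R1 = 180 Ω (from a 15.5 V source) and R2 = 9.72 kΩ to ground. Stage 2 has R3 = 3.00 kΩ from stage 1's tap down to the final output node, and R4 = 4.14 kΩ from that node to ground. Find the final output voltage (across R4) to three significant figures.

Stage 2 presents R3+R4 = 7140 Ω as a load on stage 1's tap.
Stage 1's lower leg becomes R2‖(R3+R4) = 4116 Ω, so V_mid = 15.5 × 4116/4296 = 14.85 V.
Stage 2 is itself unloaded: V_out = V_mid × R4/(R3+R4) = 14.85 × 4140/7140 = 8.61 V.

V_out ≈ 8.61 V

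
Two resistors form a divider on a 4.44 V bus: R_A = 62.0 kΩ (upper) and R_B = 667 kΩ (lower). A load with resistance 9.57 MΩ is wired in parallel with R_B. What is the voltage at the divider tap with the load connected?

V_out ≈ 4.04 V

The load sits in parallel with R_B: R_B‖R_L = (667 × 9570) / (667 + 9570) = 623.5 kΩ.
V_out = 4.44 × 623.5 / (62.0 + 623.5) = 4.44 × 623.5/685.5 = 4.04 V.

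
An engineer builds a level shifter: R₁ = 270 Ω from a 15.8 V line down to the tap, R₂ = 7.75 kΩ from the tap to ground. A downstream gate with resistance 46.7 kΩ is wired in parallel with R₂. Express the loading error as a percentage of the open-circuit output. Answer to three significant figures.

0.556 %

The divider's output (Thévenin) resistance is R₁‖R₂ = 260.9 Ω.
Fractional drop under load = R_th/(R_th + R_L) = 260.9 / (260.9 + 46700) = 0.005556.
So the output falls by 0.556 %.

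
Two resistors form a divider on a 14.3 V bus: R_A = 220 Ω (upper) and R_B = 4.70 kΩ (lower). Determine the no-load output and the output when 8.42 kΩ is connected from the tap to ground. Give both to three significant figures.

Open-circuit: V = 14.3 × 4700/(220 + 4700) = 13.7 V.
With the load, R_B becomes R_B‖R_L = 3016 Ω, so V = 14.3 × 3016/3236 = 13.3 V.

Unloaded: 13.7 V; loaded: 13.3 V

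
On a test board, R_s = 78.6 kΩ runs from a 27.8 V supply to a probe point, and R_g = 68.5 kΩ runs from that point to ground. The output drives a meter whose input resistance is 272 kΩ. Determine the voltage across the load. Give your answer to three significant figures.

The load sits in parallel with R_g: R_g‖R_L = (68.5 × 272) / (68.5 + 272) = 54.72 kΩ.
V_out = 27.8 × 54.72 / (78.6 + 54.72) = 27.8 × 54.72/133.3 = 11.4 V.

V_out ≈ 11.4 V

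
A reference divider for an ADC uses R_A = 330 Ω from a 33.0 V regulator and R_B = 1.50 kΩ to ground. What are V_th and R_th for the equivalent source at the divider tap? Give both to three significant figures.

V_th is the open-circuit tap voltage: 33.0 × 1500/(330 + 1500) = 27.0 V.
With the supply zeroed, R_A and R_B appear in parallel from the tap: R_th = R_A‖R_B = (330 × 1500)/1830 = 270 Ω.

V_th = 27.0 V, R_th = 270 Ω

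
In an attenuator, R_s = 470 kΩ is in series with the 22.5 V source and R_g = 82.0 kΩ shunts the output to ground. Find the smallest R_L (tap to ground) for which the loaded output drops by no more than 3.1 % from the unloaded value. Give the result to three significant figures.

R_L(min) ≈ 2.18 MΩ

Output resistance R_th = R_s‖R_g = (470 × 82.0)/552.0 = 69.82 kΩ.
The fractional drop is R_th/(R_th + R_L); requiring this ≤ 0.0310 gives R_L ≥ R_th(1/0.0310 − 1) = 69.82 × 31.26 = 2.18 MΩ.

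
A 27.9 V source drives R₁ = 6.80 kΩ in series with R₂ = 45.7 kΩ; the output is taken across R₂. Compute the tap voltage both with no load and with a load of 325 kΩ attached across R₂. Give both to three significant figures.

Open-circuit: V = 27.9 × 45.7/(6.80 + 45.7) = 24.3 V.
With the load, R₂ becomes R₂‖R_L = 40.07 kΩ, so V = 27.9 × 40.07/46.87 = 23.9 V.

Unloaded: 24.3 V; loaded: 23.9 V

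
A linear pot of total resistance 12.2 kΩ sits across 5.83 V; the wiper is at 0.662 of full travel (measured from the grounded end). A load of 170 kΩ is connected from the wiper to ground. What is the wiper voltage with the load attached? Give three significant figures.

The wiper splits the pot into (1−α)R = 4.124 kΩ above and αR = 8.076 kΩ below.
Lower section ‖ load = 7.710 kΩ.
V_wiper = 5.83 × 7.710/(4.124 + 7.710) = 3.80 V.

V ≈ 3.80 V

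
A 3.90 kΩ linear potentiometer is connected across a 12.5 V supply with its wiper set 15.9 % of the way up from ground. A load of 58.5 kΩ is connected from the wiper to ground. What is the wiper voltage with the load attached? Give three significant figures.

V ≈ 1.97 V

The wiper splits the pot into (1−α)R = 3280 Ω above and αR = 620.1 Ω below.
Lower section ‖ load = 613.6 Ω.
V_wiper = 12.5 × 613.6/(3280 + 613.6) = 1.97 V.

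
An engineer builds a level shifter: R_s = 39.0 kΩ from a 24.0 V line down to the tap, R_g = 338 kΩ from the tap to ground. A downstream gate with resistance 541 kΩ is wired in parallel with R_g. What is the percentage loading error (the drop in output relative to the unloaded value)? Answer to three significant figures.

6.07 %

The divider's output (Thévenin) resistance is R_s‖R_g = 34.97 kΩ.
Fractional drop under load = R_th/(R_th + R_L) = 34.97 / (34.97 + 541) = 0.06071.
So the output falls by 6.07 %.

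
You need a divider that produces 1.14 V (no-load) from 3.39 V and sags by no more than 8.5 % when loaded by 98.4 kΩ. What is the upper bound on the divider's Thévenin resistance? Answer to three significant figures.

Loading drop = R_th/(R_th + R_L) ≤ 0.0850, so R_th ≤ R_L · ε/(1−ε) = 98.4 kΩ × 0.0850/0.9150 = 9.14 kΩ.

R_th ≤ 9.14 kΩ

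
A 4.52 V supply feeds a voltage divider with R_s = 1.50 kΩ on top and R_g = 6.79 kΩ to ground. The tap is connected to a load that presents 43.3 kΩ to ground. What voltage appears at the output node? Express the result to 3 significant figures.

V_out ≈ 3.60 V

The load sits in parallel with R_g: R_g‖R_L = (6.79 × 43.3) / (6.79 + 43.3) = 5.870 kΩ.
V_out = 4.52 × 5.870 / (1.50 + 5.870) = 4.52 × 5.870/7.370 = 3.60 V.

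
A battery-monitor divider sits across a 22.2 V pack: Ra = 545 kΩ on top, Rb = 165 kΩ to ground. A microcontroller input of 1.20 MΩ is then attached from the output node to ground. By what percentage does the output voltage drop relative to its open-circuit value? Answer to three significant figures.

9.55 %

Unloaded V = 22.2 × 165/710.0 = 5.1592 V.
Loaded: Rb‖R_L = 145.1 kΩ, giving V = 22.2 × 145.1/690.1 = 4.6666 V.
Drop = (5.1592 − 4.6666) / 5.1592 = 9.55 %.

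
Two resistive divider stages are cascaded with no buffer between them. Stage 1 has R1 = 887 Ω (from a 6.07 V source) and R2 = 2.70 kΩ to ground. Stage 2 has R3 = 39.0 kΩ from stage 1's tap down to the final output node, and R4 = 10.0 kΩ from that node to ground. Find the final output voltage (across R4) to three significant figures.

V_out ≈ 0.920 V

Stage 2 presents R3+R4 = 49000 Ω as a load on stage 1's tap.
Stage 1's lower leg becomes R2‖(R3+R4) = 2559 Ω, so V_mid = 6.07 × 2559/3446 = 4.508 V.
Stage 2 is itself unloaded: V_out = V_mid × R4/(R3+R4) = 4.508 × 10000/49000 = 0.920 V.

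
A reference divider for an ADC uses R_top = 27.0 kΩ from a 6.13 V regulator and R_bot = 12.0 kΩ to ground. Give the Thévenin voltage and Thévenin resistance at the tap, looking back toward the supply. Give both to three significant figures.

V_th = 1.89 V, R_th = 8.31 kΩ

V_th is the open-circuit tap voltage: 6.13 × 12.0/(27.0 + 12.0) = 1.89 V.
With the supply zeroed, R_top and R_bot appear in parallel from the tap: R_th = R_top‖R_bot = (27.0 × 12.0)/39.00 = 8.31 kΩ.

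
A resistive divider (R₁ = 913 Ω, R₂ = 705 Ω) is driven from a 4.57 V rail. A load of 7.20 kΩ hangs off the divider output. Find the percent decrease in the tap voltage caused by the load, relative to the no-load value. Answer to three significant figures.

5.24 %

The divider's output (Thévenin) resistance is R₁‖R₂ = 397.8 Ω.
Fractional drop under load = R_th/(R_th + R_L) = 397.8 / (397.8 + 7200) = 0.05236.
So the output falls by 5.24 %.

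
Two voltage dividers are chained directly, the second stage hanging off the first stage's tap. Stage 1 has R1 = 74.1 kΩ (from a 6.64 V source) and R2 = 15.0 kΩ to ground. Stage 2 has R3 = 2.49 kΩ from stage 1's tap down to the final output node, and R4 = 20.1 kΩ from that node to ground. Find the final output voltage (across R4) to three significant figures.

Stage 2 presents R3+R4 = 22.59 kΩ as a load on stage 1's tap.
Stage 1's lower leg becomes R2‖(R3+R4) = 9.014 kΩ, so V_mid = 6.64 × 9.014/83.11 = 0.7202 V.
Stage 2 is itself unloaded: V_out = V_mid × R4/(R3+R4) = 0.7202 × 20.1/22.59 = 0.641 V.

V_out ≈ 0.641 V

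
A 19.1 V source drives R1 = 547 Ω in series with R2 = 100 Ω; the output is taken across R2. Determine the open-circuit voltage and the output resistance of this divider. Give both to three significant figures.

V_th = 2.95 V, R_th = 84.5 Ω

V_th is the open-circuit tap voltage: 19.1 × 100/(547 + 100) = 2.95 V.
With the supply zeroed, R1 and R2 appear in parallel from the tap: R_th = R1‖R2 = (547 × 100)/647.0 = 84.5 Ω.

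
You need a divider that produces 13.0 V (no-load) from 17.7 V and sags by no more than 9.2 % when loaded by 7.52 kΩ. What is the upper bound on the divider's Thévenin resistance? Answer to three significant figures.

R_th ≤ 762 Ω

Loading drop = R_th/(R_th + R_L) ≤ 0.0920, so R_th ≤ R_L · ε/(1−ε) = 7.52 kΩ × 0.0920/0.9080 = 762 Ω.
(Any R1, R2 with R2/(R1+R2) = 0.734 and R1‖R2 ≤ 762 Ω will meet the spec.)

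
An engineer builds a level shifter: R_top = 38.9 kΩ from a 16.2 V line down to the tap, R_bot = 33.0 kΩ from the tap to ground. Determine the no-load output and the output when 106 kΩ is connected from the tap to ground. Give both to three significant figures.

Open-circuit: V = 16.2 × 33.0/(38.9 + 33.0) = 7.44 V.
With the load, R_bot becomes R_bot‖R_L = 25.17 kΩ, so V = 16.2 × 25.17/64.07 = 6.36 V.

Unloaded: 7.44 V; loaded: 6.36 V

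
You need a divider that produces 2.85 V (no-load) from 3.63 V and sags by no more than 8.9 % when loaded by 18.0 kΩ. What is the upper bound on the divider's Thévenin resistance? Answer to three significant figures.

R_th ≤ 1.76 kΩ

Loading drop = R_th/(R_th + R_L) ≤ 0.0890, so R_th ≤ R_L · ε/(1−ε) = 18.0 kΩ × 0.0890/0.9110 = 1.76 kΩ.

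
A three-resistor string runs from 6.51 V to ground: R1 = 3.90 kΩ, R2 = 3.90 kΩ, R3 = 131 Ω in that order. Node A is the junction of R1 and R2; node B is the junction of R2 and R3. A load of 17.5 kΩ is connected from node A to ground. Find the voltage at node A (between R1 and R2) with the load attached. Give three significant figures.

Below node A the series string R2+R3 = 4031 Ω sits in parallel with the 17500 Ω load: 3276 Ω.
V_A = 6.51 × 3276/(3900 + 3276) = 2.97 V.

V ≈ 2.97 V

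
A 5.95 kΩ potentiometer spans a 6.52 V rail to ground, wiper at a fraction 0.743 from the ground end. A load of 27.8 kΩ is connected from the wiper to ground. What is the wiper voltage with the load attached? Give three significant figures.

The wiper splits the pot into (1−α)R = 1.529 kΩ above and αR = 4.421 kΩ below.
Lower section ‖ load = 3.814 kΩ.
V_wiper = 6.52 × 3.814/(1.529 + 3.814) = 4.65 V.

V ≈ 4.65 V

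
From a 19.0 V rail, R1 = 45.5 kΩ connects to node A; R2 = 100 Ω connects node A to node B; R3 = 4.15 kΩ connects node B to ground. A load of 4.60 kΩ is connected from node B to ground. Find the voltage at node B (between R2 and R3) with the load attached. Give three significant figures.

V ≈ 0.868 V

At node B, R3 is in parallel with the load: R3‖R_L = 2182 Ω.
Below node A the resistance is R2 + (R3‖R_L) = 2282 Ω, so V_A = 19.0 × 2282/47780 = 0.9073 V.
Then V_B = V_A × (R3‖R_L)/(R2 + R3‖R_L) = 0.9073 × 2182/2282 = 0.868 V.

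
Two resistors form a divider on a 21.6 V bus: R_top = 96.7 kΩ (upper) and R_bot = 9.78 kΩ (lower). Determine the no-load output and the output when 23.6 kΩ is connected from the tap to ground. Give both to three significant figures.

Unloaded: 1.98 V; loaded: 1.44 V

Open-circuit: V = 21.6 × 9.78/(96.7 + 9.78) = 1.98 V.
With the load, R_bot becomes R_bot‖R_L = 6.915 kΩ, so V = 21.6 × 6.915/103.6 = 1.44 V.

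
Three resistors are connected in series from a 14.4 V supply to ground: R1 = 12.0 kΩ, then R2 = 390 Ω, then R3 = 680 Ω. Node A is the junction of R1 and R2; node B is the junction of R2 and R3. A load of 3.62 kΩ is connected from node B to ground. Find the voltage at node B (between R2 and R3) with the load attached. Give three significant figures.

At node B, R3 is in parallel with the load: R3‖R_L = 572.5 Ω.
Below node A the resistance is R2 + (R3‖R_L) = 962.5 Ω, so V_A = 14.4 × 962.5/12960 = 1.069 V.
Then V_B = V_A × (R3‖R_L)/(R2 + R3‖R_L) = 1.069 × 572.5/962.5 = 0.636 V.

V ≈ 0.636 V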